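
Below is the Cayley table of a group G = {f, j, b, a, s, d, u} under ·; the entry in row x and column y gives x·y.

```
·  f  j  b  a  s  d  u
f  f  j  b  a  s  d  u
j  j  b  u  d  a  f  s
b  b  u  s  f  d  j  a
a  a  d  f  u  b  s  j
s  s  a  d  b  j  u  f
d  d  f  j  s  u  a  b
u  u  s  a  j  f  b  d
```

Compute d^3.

d^1 = d
d^2 = d·d = a
d^3 = a·d = s

s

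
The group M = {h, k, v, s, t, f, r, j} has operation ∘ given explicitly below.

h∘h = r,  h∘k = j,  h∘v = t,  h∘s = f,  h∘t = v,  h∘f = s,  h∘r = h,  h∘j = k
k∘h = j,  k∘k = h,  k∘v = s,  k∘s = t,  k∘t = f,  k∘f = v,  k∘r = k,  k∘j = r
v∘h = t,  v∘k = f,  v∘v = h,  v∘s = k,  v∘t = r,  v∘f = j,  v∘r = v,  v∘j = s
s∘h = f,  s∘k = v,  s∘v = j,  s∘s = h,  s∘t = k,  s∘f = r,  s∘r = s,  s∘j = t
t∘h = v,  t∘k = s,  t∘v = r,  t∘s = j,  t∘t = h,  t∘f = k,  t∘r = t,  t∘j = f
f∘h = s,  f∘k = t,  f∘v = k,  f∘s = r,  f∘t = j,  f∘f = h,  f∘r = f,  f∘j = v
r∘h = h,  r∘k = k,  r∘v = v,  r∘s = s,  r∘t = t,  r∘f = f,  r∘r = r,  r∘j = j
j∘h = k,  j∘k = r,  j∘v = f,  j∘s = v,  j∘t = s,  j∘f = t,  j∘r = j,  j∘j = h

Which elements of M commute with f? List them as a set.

Compare row f with column f entry by entry.
h ∘ f = s = f ∘ h, so h commutes with f.
k ∘ f = v but f ∘ k = t, so k does not.
Collecting the elements that commute with f: C(f) = {f, h, r, s}.

{f, h, r, s}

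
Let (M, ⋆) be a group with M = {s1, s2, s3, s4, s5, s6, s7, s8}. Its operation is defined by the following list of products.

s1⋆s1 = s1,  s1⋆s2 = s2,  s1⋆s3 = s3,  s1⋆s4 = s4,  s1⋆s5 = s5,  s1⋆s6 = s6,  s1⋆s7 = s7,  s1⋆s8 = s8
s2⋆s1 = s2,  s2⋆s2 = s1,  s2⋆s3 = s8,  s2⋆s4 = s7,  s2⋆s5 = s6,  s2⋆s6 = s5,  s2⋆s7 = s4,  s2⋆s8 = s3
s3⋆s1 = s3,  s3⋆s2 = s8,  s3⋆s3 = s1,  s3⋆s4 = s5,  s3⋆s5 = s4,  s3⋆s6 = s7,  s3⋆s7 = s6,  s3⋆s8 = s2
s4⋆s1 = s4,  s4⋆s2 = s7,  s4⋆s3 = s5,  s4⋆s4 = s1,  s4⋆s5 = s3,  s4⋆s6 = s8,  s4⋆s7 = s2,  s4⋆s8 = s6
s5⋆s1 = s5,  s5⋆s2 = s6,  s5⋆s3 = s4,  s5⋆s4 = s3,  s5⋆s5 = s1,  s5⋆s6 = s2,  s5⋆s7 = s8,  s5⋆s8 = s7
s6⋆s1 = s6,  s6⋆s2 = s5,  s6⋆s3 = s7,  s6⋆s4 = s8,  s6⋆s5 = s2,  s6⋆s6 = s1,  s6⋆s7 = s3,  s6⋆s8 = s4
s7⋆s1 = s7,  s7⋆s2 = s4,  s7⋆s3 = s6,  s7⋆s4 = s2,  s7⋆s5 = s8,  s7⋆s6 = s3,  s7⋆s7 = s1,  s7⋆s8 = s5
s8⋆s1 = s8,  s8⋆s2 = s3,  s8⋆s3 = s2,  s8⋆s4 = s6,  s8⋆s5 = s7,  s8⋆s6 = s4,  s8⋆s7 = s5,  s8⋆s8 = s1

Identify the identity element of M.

The identity e satisfies e ⋆ x = x for all x, so its row in the table reproduces the column headers.
Row s1 reads: s1, s2, s3, s4, s5, s6, s7, s8 — exactly the header order. So s1 is the identity.

s1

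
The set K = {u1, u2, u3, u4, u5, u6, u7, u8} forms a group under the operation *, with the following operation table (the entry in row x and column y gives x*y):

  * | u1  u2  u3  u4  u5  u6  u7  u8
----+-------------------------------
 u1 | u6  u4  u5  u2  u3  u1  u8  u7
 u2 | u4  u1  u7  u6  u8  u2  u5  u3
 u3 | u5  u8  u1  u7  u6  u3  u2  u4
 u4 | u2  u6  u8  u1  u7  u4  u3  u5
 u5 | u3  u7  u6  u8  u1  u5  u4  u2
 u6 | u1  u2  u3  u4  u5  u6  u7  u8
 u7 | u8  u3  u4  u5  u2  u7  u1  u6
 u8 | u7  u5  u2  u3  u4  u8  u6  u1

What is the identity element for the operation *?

u6

The identity e satisfies e*x = x for all x, so its row in the table reproduces the column headers.
Row u6 reads: u1, u2, u3, u4, u5, u6, u7, u8 — exactly the header order. So u6 is the identity.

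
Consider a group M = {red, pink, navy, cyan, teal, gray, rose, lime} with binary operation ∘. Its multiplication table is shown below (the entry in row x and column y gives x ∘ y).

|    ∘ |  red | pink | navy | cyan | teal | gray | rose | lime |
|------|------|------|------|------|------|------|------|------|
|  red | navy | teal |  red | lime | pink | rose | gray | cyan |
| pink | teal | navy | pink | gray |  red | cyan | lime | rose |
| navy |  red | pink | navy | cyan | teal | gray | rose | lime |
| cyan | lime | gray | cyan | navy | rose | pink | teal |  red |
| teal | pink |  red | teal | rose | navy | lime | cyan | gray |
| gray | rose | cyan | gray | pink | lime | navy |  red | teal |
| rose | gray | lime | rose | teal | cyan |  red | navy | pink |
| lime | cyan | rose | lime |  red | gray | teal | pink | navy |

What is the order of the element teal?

The identity element is navy (its row matches the header).
teal^1 = teal
teal^2 = teal ∘ teal = navy
The first power of teal equal to the identity is teal^2, so ord(teal) = 2.
(Structurally, M here is isomorphic to the elementary abelian group (Z_2)^3.)

2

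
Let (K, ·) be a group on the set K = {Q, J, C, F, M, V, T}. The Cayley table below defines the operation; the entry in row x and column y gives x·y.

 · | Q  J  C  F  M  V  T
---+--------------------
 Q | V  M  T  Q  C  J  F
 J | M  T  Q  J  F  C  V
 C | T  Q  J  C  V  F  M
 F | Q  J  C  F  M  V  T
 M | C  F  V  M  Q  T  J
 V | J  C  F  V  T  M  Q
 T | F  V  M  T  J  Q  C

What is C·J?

Q

Read row C, column J: C·J = Q.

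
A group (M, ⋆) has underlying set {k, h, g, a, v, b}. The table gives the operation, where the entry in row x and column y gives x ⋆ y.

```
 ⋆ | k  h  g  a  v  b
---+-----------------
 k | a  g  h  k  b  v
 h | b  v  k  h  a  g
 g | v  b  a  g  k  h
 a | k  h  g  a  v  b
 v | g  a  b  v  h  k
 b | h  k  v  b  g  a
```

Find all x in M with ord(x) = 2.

Identity is a. Compute the order of each non-identity element by repeated multiplication:
  k: k → a  (order 2)
  h: h → v → a  (order 3)
  g: g → a  (order 2)
  v: v → h → a  (order 3)
  b: b → a  (order 2)
Elements of order 2: {b, g, k}.

{b, g, k}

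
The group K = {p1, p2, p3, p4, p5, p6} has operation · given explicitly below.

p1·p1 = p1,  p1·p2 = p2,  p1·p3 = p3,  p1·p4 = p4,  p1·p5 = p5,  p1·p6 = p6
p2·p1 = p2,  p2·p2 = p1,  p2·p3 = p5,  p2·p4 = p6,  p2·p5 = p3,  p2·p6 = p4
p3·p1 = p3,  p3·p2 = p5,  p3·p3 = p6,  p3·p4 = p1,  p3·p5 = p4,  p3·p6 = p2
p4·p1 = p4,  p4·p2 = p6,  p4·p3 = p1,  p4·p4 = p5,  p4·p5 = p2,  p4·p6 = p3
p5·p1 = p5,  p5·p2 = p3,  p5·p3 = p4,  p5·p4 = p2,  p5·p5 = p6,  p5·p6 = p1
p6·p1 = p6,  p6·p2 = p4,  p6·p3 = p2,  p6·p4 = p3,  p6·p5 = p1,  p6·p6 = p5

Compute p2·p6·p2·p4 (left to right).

p2·p6 = p4
p4·p2 = p6
p6·p4 = p3

p3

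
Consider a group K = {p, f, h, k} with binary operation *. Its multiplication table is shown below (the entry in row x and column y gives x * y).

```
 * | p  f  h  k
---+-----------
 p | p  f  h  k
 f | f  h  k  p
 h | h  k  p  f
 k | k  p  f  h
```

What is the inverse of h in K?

First locate the identity: row p matches the header, so p is the identity.
Scan row h for p: h * h = p. Hence h^(-1) = h.

h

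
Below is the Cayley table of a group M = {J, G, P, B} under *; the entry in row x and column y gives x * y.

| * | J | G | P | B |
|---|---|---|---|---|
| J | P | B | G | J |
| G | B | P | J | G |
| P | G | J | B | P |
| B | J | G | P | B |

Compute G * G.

P

Read row G, column G: G * G = P.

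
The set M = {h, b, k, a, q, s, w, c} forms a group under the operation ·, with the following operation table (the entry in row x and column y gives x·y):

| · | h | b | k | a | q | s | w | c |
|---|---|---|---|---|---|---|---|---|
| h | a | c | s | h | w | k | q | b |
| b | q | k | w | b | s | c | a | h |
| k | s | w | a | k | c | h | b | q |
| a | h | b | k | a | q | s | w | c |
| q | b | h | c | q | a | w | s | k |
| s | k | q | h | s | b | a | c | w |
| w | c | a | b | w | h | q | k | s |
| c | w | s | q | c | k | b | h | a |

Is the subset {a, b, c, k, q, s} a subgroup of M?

b·k = w, which is not in {a, b, c, k, q, s}.
The subset is not closed under ·, so it is not a subgroup.

No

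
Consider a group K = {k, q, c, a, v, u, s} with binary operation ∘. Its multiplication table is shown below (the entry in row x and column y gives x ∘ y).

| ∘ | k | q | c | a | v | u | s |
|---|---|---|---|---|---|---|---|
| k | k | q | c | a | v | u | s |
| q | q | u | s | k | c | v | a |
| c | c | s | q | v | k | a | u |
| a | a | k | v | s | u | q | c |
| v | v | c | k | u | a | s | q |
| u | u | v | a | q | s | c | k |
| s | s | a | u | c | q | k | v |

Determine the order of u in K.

The identity element is k (its row matches the header).
u^1 = u
u^2 = u ∘ u = c
u^3 = c ∘ u = a
u^4 = a ∘ u = q
u^5 = q ∘ u = v
u^6 = v ∘ u = s
u^7 = s ∘ u = k
The first power of u equal to the identity is u^7, so ord(u) = 7.
(Structurally, K here is isomorphic to the cyclic group Z_7.)

7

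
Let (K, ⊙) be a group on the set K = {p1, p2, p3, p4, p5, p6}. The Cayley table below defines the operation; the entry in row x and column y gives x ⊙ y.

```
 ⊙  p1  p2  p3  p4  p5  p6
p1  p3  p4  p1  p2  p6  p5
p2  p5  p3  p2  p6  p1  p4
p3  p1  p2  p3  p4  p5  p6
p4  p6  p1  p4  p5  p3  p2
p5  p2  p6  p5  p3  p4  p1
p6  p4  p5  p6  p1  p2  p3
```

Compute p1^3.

p1^1 = p1
p1^2 = p1 ⊙ p1 = p3
p1^3 = p3 ⊙ p1 = p1

p1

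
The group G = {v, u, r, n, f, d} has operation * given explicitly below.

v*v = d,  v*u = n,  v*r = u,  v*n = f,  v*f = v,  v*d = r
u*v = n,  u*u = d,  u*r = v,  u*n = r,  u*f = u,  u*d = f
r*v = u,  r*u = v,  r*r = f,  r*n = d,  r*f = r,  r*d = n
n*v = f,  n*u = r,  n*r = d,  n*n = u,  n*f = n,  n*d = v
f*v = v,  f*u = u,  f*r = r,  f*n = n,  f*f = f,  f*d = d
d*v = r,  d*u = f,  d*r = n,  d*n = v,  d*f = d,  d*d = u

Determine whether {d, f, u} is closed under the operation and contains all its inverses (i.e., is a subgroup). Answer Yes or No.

{d, f, u} contains the identity f.
Checking products: every product of two elements of {d, f, u} (read from the table) lies in {d, f, u}, so the set is closed.
In a finite group, a nonempty closed subset is a subgroup. So {d, f, u} ≤ G.
(Structurally, G here is isomorphic to the cyclic group Z_6.)

Yes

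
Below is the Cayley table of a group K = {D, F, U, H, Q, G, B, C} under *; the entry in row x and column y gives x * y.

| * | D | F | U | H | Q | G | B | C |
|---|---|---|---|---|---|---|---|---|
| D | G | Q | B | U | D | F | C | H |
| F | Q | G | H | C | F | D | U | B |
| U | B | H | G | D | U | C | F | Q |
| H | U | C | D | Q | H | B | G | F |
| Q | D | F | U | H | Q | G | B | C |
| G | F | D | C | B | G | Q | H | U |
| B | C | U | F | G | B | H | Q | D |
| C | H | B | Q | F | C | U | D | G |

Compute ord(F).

4

The identity element is Q (its row matches the header).
F^1 = F
F^2 = F * F = G
F^3 = G * F = D
F^4 = D * F = Q
The first power of F equal to the identity is F^4, so ord(F) = 4.
(Structurally, K here is isomorphic to Z_2 x Z_4.)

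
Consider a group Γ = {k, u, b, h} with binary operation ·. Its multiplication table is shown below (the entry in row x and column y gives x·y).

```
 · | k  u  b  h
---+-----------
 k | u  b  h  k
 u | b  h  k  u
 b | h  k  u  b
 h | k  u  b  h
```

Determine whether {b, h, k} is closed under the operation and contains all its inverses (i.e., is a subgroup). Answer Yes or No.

k·k = u, which is not in {b, h, k}.
The subset is not closed under ·, so it is not a subgroup.

No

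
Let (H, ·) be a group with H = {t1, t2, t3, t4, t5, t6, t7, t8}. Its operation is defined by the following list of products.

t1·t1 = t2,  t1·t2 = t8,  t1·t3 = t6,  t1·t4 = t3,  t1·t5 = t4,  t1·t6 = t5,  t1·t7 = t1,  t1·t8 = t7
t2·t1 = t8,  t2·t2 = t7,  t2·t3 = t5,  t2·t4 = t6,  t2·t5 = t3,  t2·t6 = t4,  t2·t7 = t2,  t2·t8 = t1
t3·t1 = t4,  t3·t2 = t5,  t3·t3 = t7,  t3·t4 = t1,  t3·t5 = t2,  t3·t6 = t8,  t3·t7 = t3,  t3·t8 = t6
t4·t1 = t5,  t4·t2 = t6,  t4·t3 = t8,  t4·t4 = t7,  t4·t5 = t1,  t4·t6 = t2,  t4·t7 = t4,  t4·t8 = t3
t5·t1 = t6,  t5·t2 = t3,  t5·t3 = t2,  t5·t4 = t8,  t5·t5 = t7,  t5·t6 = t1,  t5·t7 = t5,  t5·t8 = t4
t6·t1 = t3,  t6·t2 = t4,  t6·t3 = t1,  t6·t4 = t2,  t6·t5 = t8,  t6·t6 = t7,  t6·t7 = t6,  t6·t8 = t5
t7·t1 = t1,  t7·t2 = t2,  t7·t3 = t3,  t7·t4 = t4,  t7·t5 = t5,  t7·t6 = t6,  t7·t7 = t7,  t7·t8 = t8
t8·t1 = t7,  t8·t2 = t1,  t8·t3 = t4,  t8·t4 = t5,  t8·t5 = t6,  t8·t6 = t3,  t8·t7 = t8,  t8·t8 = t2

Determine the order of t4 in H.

2

The identity element is t7 (its row matches the header).
t4^1 = t4
t4^2 = t4·t4 = t7
The first power of t4 equal to the identity is t4^2, so ord(t4) = 2.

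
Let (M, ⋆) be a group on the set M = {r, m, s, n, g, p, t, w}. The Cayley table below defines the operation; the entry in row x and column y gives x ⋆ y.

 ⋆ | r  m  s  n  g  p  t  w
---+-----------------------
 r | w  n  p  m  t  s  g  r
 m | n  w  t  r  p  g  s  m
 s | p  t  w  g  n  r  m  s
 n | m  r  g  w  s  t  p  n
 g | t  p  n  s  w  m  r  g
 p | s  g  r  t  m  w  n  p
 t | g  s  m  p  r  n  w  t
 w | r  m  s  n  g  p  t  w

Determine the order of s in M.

2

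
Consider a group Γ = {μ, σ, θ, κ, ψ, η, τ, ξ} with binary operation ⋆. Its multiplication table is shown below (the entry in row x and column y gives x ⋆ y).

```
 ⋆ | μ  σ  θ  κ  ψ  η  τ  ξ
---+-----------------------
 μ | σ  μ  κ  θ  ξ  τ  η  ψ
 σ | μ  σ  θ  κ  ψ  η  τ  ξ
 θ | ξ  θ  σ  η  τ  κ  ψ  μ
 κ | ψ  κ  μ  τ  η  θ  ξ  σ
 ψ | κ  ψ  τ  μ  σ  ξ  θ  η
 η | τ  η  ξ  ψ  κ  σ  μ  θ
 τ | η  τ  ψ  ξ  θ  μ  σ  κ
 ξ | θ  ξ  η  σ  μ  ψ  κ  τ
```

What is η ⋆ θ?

Read row η, column θ: η ⋆ θ = ξ.

ξ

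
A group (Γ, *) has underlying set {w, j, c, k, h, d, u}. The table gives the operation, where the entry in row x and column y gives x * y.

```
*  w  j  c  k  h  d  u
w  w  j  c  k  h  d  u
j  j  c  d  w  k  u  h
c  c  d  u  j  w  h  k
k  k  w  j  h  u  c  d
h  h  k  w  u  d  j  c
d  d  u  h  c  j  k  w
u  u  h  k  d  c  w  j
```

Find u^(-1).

First locate the identity: row w matches the header, so w is the identity.
Scan row u for w: u * d = w. Hence u^(-1) = d.

d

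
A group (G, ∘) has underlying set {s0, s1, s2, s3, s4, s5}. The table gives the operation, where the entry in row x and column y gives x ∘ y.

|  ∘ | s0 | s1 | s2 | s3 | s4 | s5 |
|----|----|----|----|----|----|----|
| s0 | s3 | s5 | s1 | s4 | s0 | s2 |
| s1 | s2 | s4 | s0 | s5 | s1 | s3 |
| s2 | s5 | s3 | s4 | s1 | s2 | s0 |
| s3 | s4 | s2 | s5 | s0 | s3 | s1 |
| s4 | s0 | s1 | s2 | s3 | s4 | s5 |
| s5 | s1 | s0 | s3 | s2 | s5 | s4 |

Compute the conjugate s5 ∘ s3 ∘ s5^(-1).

The identity is s4. In row s5, the entry s4 sits in column s5, so s5^(-1) = s5.
s5 ∘ s3 = s2
s2 ∘ s5 = s0

s0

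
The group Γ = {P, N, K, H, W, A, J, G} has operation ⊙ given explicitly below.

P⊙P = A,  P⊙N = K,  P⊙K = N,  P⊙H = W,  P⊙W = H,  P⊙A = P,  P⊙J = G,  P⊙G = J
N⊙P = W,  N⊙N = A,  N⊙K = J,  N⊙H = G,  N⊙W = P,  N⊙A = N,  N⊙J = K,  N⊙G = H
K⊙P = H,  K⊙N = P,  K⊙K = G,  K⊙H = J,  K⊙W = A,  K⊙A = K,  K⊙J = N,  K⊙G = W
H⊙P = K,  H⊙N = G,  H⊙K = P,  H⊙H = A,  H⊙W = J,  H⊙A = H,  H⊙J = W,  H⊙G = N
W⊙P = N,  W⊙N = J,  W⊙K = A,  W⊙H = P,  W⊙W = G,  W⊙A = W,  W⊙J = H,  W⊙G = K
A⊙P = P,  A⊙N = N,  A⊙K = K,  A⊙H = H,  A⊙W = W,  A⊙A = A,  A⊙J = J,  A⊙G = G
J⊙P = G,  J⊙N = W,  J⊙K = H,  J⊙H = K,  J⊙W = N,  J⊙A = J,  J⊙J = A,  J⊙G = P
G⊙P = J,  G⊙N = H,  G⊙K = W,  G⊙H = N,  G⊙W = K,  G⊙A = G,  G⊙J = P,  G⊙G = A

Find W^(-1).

K

First locate the identity: row A matches the header, so A is the identity.
Scan row W for A: W ⊙ K = A. Hence W^(-1) = K.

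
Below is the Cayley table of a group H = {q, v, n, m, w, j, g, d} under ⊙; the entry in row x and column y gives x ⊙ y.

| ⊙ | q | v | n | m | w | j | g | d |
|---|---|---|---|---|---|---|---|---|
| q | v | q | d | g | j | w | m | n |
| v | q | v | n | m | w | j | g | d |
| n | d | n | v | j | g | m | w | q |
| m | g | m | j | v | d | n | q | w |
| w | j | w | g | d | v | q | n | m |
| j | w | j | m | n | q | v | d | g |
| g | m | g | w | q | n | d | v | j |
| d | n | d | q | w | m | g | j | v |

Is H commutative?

Yes

Check whether the table is symmetric across its main diagonal.
Every entry (row x, col y) equals the entry (row y, col x), so H is abelian.
(In fact H ≅ the elementary abelian group (Z_2)^3.)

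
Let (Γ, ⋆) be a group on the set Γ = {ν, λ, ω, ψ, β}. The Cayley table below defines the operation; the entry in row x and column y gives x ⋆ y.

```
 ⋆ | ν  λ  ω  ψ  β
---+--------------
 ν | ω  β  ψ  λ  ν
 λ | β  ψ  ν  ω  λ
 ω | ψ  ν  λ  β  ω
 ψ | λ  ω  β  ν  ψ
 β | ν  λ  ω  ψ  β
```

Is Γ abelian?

Check whether the table is symmetric across its main diagonal.
Every entry (row x, col y) equals the entry (row y, col x), so Γ is abelian.

Yes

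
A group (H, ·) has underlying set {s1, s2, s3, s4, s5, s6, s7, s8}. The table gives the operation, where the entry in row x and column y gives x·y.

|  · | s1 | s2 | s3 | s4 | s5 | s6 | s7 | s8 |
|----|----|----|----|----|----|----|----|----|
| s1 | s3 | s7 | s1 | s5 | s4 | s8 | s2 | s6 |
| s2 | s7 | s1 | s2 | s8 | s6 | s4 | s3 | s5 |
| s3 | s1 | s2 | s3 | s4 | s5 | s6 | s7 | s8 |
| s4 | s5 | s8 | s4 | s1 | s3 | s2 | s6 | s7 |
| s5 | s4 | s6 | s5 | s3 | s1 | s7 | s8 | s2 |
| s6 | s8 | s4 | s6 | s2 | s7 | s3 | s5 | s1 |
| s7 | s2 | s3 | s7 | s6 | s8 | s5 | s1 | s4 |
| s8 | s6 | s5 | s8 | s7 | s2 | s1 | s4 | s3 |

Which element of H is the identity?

s3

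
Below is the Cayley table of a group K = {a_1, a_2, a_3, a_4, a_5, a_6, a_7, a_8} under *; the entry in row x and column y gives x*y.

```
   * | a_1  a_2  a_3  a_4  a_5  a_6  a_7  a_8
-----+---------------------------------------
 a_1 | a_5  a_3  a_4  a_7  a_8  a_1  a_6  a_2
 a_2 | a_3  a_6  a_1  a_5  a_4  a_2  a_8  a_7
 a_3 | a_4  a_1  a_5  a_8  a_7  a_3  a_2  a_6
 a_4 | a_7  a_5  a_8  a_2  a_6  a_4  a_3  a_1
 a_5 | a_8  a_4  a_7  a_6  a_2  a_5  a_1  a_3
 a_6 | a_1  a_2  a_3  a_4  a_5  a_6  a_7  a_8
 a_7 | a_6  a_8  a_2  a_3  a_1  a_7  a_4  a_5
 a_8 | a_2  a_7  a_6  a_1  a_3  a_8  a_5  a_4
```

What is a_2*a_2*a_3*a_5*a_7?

a_2*a_2 = a_6
a_6*a_3 = a_3
a_3*a_5 = a_7
a_7*a_7 = a_4

a_4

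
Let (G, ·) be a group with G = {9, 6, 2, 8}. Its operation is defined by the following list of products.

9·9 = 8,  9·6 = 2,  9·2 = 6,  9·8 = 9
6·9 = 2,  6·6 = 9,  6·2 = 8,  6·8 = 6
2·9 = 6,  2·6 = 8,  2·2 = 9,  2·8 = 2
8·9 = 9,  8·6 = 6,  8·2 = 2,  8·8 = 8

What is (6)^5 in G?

6

6^1 = 6
6^2 = 6·6 = 9
6^3 = 9·6 = 2
6^4 = 2·6 = 8
6^5 = 8·6 = 6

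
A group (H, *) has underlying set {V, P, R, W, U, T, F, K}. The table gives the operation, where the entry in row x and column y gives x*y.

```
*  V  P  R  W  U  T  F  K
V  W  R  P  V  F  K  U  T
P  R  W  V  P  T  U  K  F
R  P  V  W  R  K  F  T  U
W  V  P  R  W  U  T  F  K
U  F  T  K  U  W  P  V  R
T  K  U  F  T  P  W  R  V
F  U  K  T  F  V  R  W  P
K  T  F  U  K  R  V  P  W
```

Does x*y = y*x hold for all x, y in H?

Check whether the table is symmetric across its main diagonal.
Every entry (row x, col y) equals the entry (row y, col x), so H is abelian.
(In fact H ≅ the elementary abelian group (Z_2)^3.)

Yes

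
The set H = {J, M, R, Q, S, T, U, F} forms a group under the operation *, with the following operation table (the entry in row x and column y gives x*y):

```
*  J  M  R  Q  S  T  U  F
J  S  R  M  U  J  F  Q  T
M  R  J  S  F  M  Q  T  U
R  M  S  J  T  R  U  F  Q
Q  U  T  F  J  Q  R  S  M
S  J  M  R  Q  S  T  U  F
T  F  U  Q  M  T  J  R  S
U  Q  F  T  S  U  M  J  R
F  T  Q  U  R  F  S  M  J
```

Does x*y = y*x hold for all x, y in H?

R*U = F but U*R = T.
Since R and U do not commute, H is not abelian.

No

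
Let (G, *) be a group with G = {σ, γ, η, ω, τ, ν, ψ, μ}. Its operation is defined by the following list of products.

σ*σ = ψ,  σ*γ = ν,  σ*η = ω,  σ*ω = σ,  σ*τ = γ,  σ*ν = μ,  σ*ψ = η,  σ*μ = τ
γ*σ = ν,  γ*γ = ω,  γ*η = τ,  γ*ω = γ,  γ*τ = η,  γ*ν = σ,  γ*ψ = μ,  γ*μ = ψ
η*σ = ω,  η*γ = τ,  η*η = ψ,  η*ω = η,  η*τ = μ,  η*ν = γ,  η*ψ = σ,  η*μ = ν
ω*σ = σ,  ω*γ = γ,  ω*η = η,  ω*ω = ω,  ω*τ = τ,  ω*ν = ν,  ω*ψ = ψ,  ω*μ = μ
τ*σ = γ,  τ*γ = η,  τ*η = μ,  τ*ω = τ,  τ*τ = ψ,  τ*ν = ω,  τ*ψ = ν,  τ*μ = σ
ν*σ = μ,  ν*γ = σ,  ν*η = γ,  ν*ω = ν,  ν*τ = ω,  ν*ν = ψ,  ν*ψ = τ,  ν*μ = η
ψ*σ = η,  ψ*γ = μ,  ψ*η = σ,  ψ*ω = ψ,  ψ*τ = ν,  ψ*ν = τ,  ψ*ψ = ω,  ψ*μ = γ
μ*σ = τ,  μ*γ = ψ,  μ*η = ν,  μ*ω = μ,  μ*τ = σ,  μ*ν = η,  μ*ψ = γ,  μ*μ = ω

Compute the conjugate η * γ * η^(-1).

γ

The identity is ω. In row η, the entry ω sits in column σ, so η^(-1) = σ.
η * γ = τ
τ * σ = γ
(Structurally, G here is isomorphic to Z_2 x Z_4.)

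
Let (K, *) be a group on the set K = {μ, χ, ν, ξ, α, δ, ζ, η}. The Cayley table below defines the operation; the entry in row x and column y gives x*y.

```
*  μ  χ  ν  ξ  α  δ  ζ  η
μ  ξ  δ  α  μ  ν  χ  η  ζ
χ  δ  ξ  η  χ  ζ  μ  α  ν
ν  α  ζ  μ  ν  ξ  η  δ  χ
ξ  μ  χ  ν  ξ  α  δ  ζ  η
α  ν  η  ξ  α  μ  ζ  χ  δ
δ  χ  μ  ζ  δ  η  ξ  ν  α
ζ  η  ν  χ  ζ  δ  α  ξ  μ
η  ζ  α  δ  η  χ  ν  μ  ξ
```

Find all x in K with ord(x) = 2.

Identity is ξ. Compute the order of each non-identity element by repeated multiplication:
  μ: μ → ξ  (order 2)
  χ: χ → ξ  (order 2)
  ν: ν → μ → α → ξ  (order 4)
  α: α → μ → ν → ξ  (order 4)
  δ: δ → ξ  (order 2)
  ζ: ζ → ξ  (order 2)
  η: η → ξ  (order 2)
Elements of order 2: {δ, ζ, η, μ, χ}.

{δ, ζ, η, μ, χ}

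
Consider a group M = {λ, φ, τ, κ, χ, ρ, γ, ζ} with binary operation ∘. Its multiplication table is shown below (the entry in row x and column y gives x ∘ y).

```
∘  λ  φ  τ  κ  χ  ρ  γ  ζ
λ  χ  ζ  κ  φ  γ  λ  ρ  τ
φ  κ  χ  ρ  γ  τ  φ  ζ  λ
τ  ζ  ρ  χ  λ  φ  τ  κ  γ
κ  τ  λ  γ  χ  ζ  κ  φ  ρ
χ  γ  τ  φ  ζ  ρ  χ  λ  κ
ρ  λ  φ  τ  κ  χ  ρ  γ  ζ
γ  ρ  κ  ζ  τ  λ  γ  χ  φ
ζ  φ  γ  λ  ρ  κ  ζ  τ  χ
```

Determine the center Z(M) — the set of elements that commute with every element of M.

An element z is central iff its row equals its column in the table.
For ζ: ζ ∘ φ = γ ≠ λ = φ ∘ ζ, so ζ ∉ Z.
Checking each element this way leaves Z(M) = {ρ, χ}.

{ρ, χ}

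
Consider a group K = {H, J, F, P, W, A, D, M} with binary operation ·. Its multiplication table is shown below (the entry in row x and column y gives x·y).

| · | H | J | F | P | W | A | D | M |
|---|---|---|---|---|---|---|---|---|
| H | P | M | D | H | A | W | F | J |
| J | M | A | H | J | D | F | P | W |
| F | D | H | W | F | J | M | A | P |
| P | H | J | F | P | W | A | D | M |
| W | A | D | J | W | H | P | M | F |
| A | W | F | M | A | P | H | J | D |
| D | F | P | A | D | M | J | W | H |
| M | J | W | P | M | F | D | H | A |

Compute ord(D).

8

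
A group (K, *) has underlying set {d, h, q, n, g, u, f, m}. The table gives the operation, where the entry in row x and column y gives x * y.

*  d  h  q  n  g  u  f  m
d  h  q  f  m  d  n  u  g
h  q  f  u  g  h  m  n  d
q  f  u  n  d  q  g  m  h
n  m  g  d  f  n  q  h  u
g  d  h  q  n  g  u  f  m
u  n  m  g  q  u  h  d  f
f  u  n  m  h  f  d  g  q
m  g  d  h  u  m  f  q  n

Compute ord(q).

8

The identity element is g (its row matches the header).
q^1 = q
q^2 = q * q = n
q^3 = n * q = d
q^4 = d * q = f
q^5 = f * q = m
q^6 = m * q = h
q^7 = h * q = u
q^8 = u * q = g
The first power of q equal to the identity is q^8, so ord(q) = 8.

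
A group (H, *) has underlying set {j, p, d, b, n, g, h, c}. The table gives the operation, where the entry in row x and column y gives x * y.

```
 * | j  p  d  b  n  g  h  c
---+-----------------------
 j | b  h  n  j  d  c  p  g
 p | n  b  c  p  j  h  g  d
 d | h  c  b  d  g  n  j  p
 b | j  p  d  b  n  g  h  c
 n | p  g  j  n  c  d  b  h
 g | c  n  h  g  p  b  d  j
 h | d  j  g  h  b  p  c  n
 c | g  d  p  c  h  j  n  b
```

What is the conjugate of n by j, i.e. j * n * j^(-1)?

h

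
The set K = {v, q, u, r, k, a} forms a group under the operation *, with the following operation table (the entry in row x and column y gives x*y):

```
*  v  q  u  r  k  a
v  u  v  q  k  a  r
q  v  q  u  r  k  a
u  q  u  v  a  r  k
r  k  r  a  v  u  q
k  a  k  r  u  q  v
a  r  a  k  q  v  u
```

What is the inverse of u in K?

First locate the identity: row q matches the header, so q is the identity.
Scan row u for q: u*v = q. Hence u^(-1) = v.

v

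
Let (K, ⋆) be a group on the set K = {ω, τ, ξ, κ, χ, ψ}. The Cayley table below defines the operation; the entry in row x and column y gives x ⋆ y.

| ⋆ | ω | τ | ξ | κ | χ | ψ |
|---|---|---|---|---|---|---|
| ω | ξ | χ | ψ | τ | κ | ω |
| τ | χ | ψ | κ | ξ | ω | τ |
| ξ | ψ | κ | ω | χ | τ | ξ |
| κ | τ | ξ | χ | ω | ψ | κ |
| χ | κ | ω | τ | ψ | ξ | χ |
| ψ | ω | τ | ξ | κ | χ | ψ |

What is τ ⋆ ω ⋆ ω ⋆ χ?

ψ

τ ⋆ ω = χ
χ ⋆ ω = κ
κ ⋆ χ = ψ
(Structurally, K here is isomorphic to the cyclic group Z_6.)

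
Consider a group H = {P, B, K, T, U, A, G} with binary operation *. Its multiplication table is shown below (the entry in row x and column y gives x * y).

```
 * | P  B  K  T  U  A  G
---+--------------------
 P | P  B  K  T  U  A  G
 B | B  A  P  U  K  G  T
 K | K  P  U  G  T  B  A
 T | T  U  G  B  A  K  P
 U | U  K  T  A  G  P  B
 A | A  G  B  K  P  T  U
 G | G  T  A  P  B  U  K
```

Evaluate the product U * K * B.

U

U * K = T
T * B = U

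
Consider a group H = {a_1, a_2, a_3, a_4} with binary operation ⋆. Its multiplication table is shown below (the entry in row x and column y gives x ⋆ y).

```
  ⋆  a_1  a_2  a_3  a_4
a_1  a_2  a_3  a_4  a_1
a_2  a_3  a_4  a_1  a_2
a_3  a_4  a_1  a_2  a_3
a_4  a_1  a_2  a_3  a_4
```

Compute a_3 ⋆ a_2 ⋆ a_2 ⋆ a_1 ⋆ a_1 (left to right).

a_3 ⋆ a_2 = a_1
a_1 ⋆ a_2 = a_3
a_3 ⋆ a_1 = a_4
a_4 ⋆ a_1 = a_1

a_1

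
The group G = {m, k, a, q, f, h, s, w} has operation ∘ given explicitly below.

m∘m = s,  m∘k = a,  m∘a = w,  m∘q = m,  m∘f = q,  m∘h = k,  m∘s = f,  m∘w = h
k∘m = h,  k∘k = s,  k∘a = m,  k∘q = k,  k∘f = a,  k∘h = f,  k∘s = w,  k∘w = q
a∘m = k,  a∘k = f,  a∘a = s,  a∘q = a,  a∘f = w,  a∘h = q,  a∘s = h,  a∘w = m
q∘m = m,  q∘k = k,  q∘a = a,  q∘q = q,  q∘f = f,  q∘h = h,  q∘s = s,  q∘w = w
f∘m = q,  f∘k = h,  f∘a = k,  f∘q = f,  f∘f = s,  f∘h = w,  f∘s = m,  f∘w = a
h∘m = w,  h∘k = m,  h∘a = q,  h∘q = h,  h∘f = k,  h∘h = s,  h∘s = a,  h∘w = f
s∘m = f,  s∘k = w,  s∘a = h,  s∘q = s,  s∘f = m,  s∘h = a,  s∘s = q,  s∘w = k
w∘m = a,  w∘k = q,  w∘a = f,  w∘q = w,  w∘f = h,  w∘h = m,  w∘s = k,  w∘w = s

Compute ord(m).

4

The identity element is q (its row matches the header).
m^1 = m
m^2 = m ∘ m = s
m^3 = s ∘ m = f
m^4 = f ∘ m = q
The first power of m equal to the identity is m^4, so ord(m) = 4.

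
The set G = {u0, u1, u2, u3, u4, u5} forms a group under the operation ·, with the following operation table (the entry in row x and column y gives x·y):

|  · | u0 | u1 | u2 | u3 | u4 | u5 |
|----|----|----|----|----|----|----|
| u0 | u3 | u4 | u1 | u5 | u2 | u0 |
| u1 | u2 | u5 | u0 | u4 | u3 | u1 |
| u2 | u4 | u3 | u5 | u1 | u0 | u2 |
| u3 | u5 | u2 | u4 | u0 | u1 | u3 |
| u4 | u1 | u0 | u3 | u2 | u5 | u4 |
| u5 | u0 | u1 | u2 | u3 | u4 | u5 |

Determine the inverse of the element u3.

First locate the identity: row u5 matches the header, so u5 is the identity.
Scan row u3 for u5: u3·u0 = u5. Hence u3^(-1) = u0.

u0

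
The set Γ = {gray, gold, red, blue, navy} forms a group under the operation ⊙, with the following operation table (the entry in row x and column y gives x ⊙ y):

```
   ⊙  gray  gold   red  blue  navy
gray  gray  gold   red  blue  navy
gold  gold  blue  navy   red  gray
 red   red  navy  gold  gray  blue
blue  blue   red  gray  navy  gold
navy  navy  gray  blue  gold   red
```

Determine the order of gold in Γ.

The identity element is gray (its row matches the header).
gold^1 = gold
gold^2 = gold ⊙ gold = blue
gold^3 = blue ⊙ gold = red
gold^4 = red ⊙ gold = navy
gold^5 = navy ⊙ gold = gray
The first power of gold equal to the identity is gold^5, so ord(gold) = 5.
(Structurally, Γ here is isomorphic to the cyclic group Z_5.)

5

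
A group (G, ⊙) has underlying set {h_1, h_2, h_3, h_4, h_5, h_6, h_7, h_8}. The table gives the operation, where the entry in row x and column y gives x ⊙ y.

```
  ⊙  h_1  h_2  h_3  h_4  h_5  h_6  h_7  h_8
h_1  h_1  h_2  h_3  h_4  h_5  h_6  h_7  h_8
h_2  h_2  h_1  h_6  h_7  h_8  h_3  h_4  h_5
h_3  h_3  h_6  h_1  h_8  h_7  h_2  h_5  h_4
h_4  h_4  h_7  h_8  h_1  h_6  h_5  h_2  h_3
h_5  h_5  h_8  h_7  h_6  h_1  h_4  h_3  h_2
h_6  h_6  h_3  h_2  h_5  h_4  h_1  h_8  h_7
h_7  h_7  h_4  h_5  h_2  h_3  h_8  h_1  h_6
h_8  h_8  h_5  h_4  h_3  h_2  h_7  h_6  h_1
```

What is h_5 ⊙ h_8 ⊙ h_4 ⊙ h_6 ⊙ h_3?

h_5 ⊙ h_8 = h_2
h_2 ⊙ h_4 = h_7
h_7 ⊙ h_6 = h_8
h_8 ⊙ h_3 = h_4

h_4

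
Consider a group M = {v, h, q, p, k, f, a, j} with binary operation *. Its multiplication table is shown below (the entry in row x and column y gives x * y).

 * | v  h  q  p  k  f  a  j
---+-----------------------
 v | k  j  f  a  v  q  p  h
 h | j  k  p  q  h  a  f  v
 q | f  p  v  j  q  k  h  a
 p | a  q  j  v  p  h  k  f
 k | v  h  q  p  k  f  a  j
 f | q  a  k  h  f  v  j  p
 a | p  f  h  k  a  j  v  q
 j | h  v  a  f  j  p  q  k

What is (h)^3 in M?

h

h^1 = h
h^2 = h * h = k
h^3 = k * h = h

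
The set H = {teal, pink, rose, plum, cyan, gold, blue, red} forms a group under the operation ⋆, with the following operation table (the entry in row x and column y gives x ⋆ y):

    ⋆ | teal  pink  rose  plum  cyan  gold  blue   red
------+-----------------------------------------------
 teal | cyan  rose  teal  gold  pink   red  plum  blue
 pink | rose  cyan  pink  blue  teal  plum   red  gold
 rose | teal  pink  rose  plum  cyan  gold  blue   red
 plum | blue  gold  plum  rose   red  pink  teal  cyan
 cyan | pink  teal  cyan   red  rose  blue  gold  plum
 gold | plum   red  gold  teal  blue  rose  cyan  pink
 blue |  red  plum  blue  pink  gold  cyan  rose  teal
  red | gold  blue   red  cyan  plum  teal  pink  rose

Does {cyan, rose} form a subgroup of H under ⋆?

Yes

{cyan, rose} contains the identity rose.
Checking products: every product of two elements of {cyan, rose} (read from the table) lies in {cyan, rose}, so the set is closed.
In a finite group, a nonempty closed subset is a subgroup. So {cyan, rose} ≤ H.
(Structurally, H here is isomorphic to the dihedral group D_4.)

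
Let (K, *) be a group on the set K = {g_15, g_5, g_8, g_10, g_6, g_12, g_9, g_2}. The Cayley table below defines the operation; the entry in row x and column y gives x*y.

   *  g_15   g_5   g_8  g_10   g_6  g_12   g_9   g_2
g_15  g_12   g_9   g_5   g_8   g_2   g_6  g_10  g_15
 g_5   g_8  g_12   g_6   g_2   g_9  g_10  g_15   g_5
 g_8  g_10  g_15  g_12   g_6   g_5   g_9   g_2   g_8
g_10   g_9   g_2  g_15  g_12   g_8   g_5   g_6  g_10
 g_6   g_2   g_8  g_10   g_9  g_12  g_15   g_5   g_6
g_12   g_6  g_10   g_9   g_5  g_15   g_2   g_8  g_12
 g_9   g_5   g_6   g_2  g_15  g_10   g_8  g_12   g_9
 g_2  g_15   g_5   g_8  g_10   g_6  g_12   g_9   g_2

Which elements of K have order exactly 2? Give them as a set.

{g_12}

Identity is g_2. Compute the order of each non-identity element by repeated multiplication:
  g_15: g_15 → g_12 → g_6 → g_2  (order 4)
  g_5: g_5 → g_12 → g_10 → g_2  (order 4)
  g_8: g_8 → g_12 → g_9 → g_2  (order 4)
  g_10: g_10 → g_12 → g_5 → g_2  (order 4)
  g_6: g_6 → g_12 → g_15 → g_2  (order 4)
  g_12: g_12 → g_2  (order 2)
  g_9: g_9 → g_12 → g_8 → g_2  (order 4)
Elements of order 2: {g_12}.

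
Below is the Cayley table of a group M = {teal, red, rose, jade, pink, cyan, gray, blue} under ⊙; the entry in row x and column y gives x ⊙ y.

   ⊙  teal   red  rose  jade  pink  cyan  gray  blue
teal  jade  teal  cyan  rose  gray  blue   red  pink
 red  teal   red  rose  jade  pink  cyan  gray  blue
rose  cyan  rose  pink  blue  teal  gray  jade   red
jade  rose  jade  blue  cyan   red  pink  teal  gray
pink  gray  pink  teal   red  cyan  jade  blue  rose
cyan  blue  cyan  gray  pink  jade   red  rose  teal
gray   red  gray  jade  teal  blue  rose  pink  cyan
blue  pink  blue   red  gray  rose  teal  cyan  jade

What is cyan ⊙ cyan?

Read row cyan, column cyan: cyan ⊙ cyan = red.

red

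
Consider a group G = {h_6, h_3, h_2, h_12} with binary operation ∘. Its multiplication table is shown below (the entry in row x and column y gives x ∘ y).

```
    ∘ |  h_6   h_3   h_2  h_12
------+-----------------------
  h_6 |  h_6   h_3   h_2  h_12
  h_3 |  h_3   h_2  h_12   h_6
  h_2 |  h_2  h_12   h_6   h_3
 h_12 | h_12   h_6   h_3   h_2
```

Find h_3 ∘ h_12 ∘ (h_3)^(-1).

h_12

The identity is h_6. In row h_3, the entry h_6 sits in column h_12, so h_3^(-1) = h_12.
h_3 ∘ h_12 = h_6
h_6 ∘ h_12 = h_12
(Structurally, G here is isomorphic to the cyclic group Z_4.)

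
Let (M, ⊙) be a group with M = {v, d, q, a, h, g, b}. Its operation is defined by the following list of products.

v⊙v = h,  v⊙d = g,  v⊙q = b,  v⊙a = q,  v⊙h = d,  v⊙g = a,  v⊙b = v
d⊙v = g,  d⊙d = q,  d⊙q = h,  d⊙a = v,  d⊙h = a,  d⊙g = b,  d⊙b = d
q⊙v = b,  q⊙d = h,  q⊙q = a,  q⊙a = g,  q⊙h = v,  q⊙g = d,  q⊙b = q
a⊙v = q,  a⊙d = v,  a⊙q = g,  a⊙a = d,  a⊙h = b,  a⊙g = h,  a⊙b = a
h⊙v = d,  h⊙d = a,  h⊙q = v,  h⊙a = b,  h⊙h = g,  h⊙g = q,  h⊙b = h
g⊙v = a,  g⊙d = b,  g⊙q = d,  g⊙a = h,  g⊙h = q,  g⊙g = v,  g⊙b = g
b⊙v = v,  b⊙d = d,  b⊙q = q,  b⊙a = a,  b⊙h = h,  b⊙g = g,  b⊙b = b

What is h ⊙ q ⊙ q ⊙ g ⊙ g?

h ⊙ q = v
v ⊙ q = b
b ⊙ g = g
g ⊙ g = v

v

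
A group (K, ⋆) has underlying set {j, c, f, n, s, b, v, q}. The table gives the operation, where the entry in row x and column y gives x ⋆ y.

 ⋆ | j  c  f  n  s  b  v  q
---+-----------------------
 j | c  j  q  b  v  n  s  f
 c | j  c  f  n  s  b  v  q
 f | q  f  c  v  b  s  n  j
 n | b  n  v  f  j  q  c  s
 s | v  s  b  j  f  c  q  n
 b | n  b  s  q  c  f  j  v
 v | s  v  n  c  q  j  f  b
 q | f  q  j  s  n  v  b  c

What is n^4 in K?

n^1 = n
n^2 = n ⋆ n = f
n^3 = f ⋆ n = v
n^4 = v ⋆ n = c

c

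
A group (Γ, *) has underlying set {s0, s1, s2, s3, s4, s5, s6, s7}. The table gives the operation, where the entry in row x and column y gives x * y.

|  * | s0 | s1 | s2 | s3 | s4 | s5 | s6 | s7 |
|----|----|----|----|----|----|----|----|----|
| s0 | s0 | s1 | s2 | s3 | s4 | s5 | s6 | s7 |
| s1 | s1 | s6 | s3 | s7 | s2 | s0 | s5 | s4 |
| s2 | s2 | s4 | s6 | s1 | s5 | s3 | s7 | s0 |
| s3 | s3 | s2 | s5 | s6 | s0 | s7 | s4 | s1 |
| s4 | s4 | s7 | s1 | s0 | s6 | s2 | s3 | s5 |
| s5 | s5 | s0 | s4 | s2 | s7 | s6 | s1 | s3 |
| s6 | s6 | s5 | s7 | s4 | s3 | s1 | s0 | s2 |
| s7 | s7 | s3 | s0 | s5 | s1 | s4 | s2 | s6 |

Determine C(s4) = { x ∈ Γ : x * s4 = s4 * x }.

Compare row s4 with column s4 entry by entry.
s3 * s4 = s0 = s4 * s3, so s3 commutes with s4.
s2 * s4 = s5 but s4 * s2 = s1, so s2 does not.
Collecting the elements that commute with s4: C(s4) = {s0, s3, s4, s6}.

{s0, s3, s4, s6}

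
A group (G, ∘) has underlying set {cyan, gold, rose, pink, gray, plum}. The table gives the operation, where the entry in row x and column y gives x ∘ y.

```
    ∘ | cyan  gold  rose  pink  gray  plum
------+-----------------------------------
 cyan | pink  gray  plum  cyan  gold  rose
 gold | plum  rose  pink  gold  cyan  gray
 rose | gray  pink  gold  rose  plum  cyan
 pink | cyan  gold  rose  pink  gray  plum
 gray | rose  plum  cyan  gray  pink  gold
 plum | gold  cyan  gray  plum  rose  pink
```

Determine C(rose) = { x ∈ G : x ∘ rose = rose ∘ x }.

{gold, pink, rose}

Compare row rose with column rose entry by entry.
gold ∘ rose = pink = rose ∘ gold, so gold commutes with rose.
cyan ∘ rose = plum but rose ∘ cyan = gray, so cyan does not.
Collecting the elements that commute with rose: C(rose) = {gold, pink, rose}.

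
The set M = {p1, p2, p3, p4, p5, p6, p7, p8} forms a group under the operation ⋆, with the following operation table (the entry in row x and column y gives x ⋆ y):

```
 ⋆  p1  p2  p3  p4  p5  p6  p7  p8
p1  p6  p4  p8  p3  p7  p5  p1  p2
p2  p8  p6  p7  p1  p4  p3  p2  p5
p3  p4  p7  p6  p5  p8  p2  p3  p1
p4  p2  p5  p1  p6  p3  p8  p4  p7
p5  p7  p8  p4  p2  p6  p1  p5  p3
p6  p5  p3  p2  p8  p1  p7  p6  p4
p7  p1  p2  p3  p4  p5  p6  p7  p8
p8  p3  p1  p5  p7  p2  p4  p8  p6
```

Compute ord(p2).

4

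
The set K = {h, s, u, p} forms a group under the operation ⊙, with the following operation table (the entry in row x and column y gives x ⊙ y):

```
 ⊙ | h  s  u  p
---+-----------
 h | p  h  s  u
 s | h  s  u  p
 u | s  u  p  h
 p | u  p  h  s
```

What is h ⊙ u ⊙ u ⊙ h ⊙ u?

u

h ⊙ u = s
s ⊙ u = u
u ⊙ h = s
s ⊙ u = u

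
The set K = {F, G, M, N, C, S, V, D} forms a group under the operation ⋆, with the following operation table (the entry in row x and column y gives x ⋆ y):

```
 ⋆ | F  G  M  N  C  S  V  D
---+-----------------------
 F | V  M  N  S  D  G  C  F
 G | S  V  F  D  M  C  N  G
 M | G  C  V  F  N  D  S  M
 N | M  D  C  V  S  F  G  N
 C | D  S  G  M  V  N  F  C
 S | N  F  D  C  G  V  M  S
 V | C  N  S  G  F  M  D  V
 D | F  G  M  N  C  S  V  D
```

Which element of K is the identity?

D

The identity e satisfies e ⋆ x = x for all x, so its row in the table reproduces the column headers.
Row D reads: F, G, M, N, C, S, V, D — exactly the header order. So D is the identity.
(Structurally, K here is isomorphic to the quaternion group Q_8.)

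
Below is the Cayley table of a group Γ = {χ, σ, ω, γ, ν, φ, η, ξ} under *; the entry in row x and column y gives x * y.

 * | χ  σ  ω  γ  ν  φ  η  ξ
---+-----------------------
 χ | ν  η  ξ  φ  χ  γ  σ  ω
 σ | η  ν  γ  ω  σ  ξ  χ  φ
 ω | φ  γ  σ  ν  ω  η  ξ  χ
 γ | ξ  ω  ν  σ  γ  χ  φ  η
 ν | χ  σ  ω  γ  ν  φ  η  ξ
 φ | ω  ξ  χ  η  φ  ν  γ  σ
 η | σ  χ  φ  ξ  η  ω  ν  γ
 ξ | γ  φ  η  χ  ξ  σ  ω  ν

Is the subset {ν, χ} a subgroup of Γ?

{ν, χ} contains the identity ν.
Checking products: every product of two elements of {ν, χ} (read from the table) lies in {ν, χ}, so the set is closed.
In a finite group, a nonempty closed subset is a subgroup. So {ν, χ} ≤ Γ.

Yes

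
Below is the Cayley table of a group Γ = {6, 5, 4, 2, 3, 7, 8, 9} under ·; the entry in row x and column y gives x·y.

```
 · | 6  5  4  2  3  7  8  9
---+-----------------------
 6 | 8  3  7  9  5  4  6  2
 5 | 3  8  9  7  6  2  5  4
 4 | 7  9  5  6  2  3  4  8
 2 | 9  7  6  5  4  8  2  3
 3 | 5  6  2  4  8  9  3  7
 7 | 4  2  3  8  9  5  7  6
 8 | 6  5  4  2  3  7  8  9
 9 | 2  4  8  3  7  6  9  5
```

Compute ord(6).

2

The identity element is 8 (its row matches the header).
6^1 = 6
6^2 = 6·6 = 8
The first power of 6 equal to the identity is 6^2, so ord(6) = 2.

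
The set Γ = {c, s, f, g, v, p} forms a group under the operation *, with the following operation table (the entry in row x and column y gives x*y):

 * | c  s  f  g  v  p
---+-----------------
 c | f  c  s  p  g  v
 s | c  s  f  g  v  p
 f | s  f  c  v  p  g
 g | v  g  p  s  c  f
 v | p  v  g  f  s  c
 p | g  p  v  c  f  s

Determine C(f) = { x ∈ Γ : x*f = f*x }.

{c, f, s}

Compare row f with column f entry by entry.
c*f = s = f*c, so c commutes with f.
g*f = p but f*g = v, so g does not.
Collecting the elements that commute with f: C(f) = {c, f, s}.
(Structurally, Γ here is isomorphic to the symmetric group S_3.)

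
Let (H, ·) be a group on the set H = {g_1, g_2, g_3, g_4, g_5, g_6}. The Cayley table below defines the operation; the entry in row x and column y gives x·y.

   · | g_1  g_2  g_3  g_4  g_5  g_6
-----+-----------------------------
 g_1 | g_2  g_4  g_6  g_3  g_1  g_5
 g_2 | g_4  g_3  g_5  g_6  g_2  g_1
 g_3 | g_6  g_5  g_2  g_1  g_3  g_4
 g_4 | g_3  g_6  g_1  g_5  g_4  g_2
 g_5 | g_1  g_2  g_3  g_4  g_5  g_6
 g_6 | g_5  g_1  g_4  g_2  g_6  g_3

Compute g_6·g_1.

g_5

Read row g_6, column g_1: g_6·g_1 = g_5.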